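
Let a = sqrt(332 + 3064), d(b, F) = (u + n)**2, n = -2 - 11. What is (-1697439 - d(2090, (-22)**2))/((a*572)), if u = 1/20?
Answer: -679042681*sqrt(849)/388502400 ≈ -50.928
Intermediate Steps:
u = 1/20 ≈ 0.050000
n = -13
d(b, F) = 67081/400 (d(b, F) = (1/20 - 13)**2 = (-259/20)**2 = 67081/400)
a = 2*sqrt(849) (a = sqrt(3396) = 2*sqrt(849) ≈ 58.275)
(-1697439 - d(2090, (-22)**2))/((a*572)) = (-1697439 - 1*67081/400)/(((2*sqrt(849))*572)) = (-1697439 - 67081/400)/((1144*sqrt(849))) = -679042681*sqrt(849)/388502400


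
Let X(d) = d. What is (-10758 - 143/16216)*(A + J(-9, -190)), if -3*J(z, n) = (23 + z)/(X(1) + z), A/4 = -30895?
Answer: 258703925455063/194592 ≈ 1.3295e+9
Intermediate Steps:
A = -123580 (A = 4*(-30895) = -123580)
J(z, n) = -(23 + z)/(3*(1 + z))
(-10758 - 143/16216)*(A + J(-9, -190)) = (-10758 - 143/16216)*(-123580 + (-23 - 1*(-9))/(3*(1 - 9))) = (-10758 - 143*1/16216)*(-123580 + (⅓)*(-23 + 9)/(-8)) = (-10758 - 143/16216)*(-123580 + (⅓)*(-⅛)*(-14)) = -174451871*(-123580 + 7/12)/16216 = -174451871/16216*(-1482953/12) = 258703925455063/194592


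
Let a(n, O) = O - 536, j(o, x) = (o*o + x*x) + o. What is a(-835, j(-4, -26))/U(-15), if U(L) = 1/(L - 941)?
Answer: -145312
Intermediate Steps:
j(o, x) = o + o² + x² (j(o, x) = (o² + x²) + o = o + o² + x²)
a(n, O) = -536 + O
U(L) = 1/(-941 + L)
a(-835, j(-4, -26))/U(-15) = (-536 + (-4 + (-4)² + (-26)²))/(1/(-941 - 15)) = (-536 + (-4 + 16 + 676))/(1/(-956)) = (-536 + 688)/(-1/956) = 152*(-956) = -145312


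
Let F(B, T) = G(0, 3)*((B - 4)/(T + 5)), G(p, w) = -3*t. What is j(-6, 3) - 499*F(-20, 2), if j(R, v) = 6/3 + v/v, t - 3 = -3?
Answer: 3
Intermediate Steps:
t = 0 (t = 3 - 3 = 0)
G(p, w) = 0 (G(p, w) = -3*0 = 0)
F(B, T) = 0 (F(B, T) = 0*((B - 4)/(T + 5)) = 0*((-4 + B)/(5 + T)) = 0)
j(R, v) = 3 (j(R, v) = 6*(1/3) + 1 = 2 + 1 = 3)
j(-6, 3) - 499*F(-20, 2) = 3 - 499*0 = 3 + 0 = 3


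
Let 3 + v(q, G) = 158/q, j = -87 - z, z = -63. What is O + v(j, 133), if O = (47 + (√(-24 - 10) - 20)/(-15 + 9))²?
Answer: 30275/12 - 151*I*√34/9 ≈ 2522.9 - 97.83*I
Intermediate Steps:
j = -24 (j = -87 - 1*(-63) = -87 + 63 = -24)
v(q, G) = -3 + 158/q
O = (151/3 - I*√34/6)² (O = (47 + (√(-34) - 20)/(-6))² = (47 + (I*√34 - 20)*(-⅙))² = (47 + (-20 + I*√34)*(-⅙))² = (47 + (10/3 - I*√34/6))² = (151/3 - I*√34/6)² ≈ 2532.5 - 97.83*I)
O + v(j, 133) = (302 - I*√34)²/36 + (-3 + 158/(-24)) = (302 - I*√34)²/36 + (-3 + 158*(-1/24)) = (302 - I*√34)²/36 + (-3 - 79/12) = (302 - I*√34)²/36 - 115/12 = -115/12 + (302 - I*√34)²/36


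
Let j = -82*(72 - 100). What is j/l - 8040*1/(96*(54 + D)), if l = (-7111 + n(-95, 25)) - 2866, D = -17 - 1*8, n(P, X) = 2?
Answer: -515423/165300 ≈ -3.1181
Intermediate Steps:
j = 2296 (j = -82*(-28) = 2296)
D = -25 (D = -17 - 8 = -25)
l = -9975 (l = (-7111 + 2) - 2866 = -7109 - 2866 = -9975)
j/l - 8040*1/(96*(54 + D)) = 2296/(-9975) - 8040*1/(96*(54 - 25)) = 2296*(-1/9975) - 8040/(96*29) = -328/1425 - 8040/2784 = -328/1425 - 8040*1/2784 = -328/1425 - 335/116 = -515423/165300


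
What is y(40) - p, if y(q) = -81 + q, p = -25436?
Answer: 25395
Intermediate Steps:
y(40) - p = (-81 + 40) - 1*(-25436) = -41 + 25436 = 25395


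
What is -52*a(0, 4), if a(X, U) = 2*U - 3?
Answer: -260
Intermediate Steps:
a(X, U) = -3 + 2*U
-52*a(0, 4) = -52*(-3 + 2*4) = -52*(-3 + 8) = -52*5 = -260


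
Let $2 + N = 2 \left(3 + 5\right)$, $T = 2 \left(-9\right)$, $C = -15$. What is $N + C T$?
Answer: $284$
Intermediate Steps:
$T = -18$
$N = 14$ ($N = -2 + 2 \left(3 + 5\right) = -2 + 2 \cdot 8 = -2 + 16 = 14$)
$N + C T = 14 - -270 = 14 + 270 = 284$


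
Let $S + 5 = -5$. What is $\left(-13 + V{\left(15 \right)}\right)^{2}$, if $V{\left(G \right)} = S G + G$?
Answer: $21904$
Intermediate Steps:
$S = -10$ ($S = -5 - 5 = -10$)
$V{\left(G \right)} = - 9 G$ ($V{\left(G \right)} = - 10 G + G = - 9 G$)
$\left(-13 + V{\left(15 \right)}\right)^{2} = \left(-13 - 135\right)^{2} = \left(-148\right)^{2} = 21904$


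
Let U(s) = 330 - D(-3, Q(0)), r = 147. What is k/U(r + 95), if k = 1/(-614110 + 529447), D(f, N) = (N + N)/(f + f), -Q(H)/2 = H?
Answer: -1/27938790 ≈ -3.5793e-8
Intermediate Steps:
Q(H) = -2*H
D(f, N) = N/f (D(f, N) = (2*N)/((2*f)) = (2*N)*(1/(2*f)) = N/f)
k = -1/84663 (k = 1/(-84663) = -1/84663 ≈ -1.1812e-5)
U(s) = 330 (U(s) = 330 - (-2*0)/(-3) = 330 - 0*(-1)/3 = 330 - 1*0 = 330 + 0 = 330)
k/U(r + 95) = -1/84663/330 = -1/84663*1/330 = -1/27938790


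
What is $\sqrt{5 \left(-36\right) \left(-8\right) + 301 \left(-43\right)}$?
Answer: $i \sqrt{11503} \approx 107.25 i$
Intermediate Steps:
$\sqrt{5 \left(-36\right) \left(-8\right) + 301 \left(-43\right)} = \sqrt{\left(-180\right) \left(-8\right) - 12943} = \sqrt{1440 - 12943} = \sqrt{-11503} = i \sqrt{11503}$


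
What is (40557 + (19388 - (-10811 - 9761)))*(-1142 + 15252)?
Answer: 1136094870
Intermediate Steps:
(40557 + (19388 - (-10811 - 9761)))*(-1142 + 15252) = (40557 + (19388 - 1*(-20572)))*14110 = (40557 + (19388 + 20572))*14110 = (40557 + 39960)*14110 = 80517*14110 = 1136094870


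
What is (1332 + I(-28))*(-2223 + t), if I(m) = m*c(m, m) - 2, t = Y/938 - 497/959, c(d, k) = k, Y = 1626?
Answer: -43112413774/9179 ≈ -4.6969e+6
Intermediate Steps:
t = 78082/64253 (t = 1626/938 - 497/959 = 1626*(1/938) - 497*1/959 = 813/469 - 71/137 = 78082/64253 ≈ 1.2152)
I(m) = -2 + m² (I(m) = m*m - 2 = m² - 2 = -2 + m²)
(1332 + I(-28))*(-2223 + t) = (1332 + (-2 + (-28)²))*(-2223 + 78082/64253) = (1332 + (-2 + 784))*(-142756337/64253) = (1332 + 782)*(-142756337/64253) = 2114*(-142756337/64253) = -43112413774/9179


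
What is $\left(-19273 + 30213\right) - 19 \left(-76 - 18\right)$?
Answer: $12726$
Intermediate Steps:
$\left(-19273 + 30213\right) - 19 \left(-76 - 18\right) = 10940 - -1786 = 10940 + 1786 = 12726$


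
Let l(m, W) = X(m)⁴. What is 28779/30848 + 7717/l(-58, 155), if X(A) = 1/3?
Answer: 19282404075/30848 ≈ 6.2508e+5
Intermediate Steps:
X(A) = ⅓
l(m, W) = 1/81 (l(m, W) = (⅓)⁴ = 1/81)
28779/30848 + 7717/l(-58, 155) = 28779/30848 + 7717/(1/81) = 28779*(1/30848) + 7717*81 = 28779/30848 + 625077 = 19282404075/30848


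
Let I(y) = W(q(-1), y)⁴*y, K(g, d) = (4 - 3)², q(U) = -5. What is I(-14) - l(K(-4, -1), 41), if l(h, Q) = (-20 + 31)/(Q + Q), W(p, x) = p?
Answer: -717511/82 ≈ -8750.1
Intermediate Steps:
K(g, d) = 1 (K(g, d) = 1² = 1)
l(h, Q) = 11/(2*Q) (l(h, Q) = 11/((2*Q)) = 11*(1/(2*Q)) = 11/(2*Q))
I(y) = 625*y (I(y) = (-5)⁴*y = 625*y)
I(-14) - l(K(-4, -1), 41) = 625*(-14) - 11/(2*41) = -8750 - 11/(2*41) = -8750 - 1*11/82 = -8750 - 11/82 = -717511/82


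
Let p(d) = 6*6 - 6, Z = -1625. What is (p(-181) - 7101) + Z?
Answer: -8696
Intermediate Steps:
p(d) = 30 (p(d) = 36 - 6 = 30)
(p(-181) - 7101) + Z = (30 - 7101) - 1625 = -7071 - 1625 = -8696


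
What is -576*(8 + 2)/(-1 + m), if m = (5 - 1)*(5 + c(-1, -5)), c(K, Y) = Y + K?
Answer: 1152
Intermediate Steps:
c(K, Y) = K + Y
m = -4 (m = (5 - 1)*(5 + (-1 - 5)) = 4*(5 - 6) = 4*(-1) = -4)
-576*(8 + 2)/(-1 + m) = -576*(8 + 2)/(-1 - 4) = -5760/(-5) = -5760*(-1)/5 = -576*(-2) = 1152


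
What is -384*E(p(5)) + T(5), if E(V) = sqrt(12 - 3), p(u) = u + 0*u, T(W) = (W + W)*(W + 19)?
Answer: -912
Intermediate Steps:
T(W) = 2*W*(19 + W) (T(W) = (2*W)*(19 + W) = 2*W*(19 + W))
p(u) = u (p(u) = u + 0 = u)
E(V) = 3 (E(V) = sqrt(9) = 3)
-384*E(p(5)) + T(5) = -384*3 + 2*5*(19 + 5) = -1152 + 2*5*24 = -1152 + 240 = -912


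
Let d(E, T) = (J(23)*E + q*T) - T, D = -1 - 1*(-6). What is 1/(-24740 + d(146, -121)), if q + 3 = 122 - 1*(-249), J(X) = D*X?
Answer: -1/52357 ≈ -1.9100e-5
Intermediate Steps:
D = 5 (D = -1 + 6 = 5)
J(X) = 5*X
q = 368 (q = -3 + (122 - 1*(-249)) = -3 + (122 + 249) = -3 + 371 = 368)
d(E, T) = 115*E + 367*T (d(E, T) = ((5*23)*E + 368*T) - T = (115*E + 368*T) - T = 115*E + 367*T)
1/(-24740 + d(146, -121)) = 1/(-24740 + (115*146 + 367*(-121))) = 1/(-24740 + (16790 - 44407)) = 1/(-24740 - 27617) = 1/(-52357) = -1/52357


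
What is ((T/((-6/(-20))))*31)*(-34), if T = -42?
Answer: 147560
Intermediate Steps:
((T/((-6/(-20))))*31)*(-34) = (-42/((-6/(-20)))*31)*(-34) = (-42/((-6*(-1/20)))*31)*(-34) = (-42/3/10*31)*(-34) = (-42*10/3*31)*(-34) = -140*31*(-34) = -4340*(-34) = 147560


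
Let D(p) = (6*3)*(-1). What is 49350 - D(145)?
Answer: 49368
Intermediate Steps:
D(p) = -18 (D(p) = 18*(-1) = -18)
49350 - D(145) = 49350 - 1*(-18) = 49350 + 18 = 49368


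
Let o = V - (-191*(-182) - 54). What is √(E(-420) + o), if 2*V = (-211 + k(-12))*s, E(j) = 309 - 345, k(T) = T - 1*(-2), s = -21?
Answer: I*√129694/2 ≈ 180.07*I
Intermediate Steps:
k(T) = 2 + T (k(T) = T + 2 = 2 + T)
E(j) = -36
V = 4641/2 (V = ((-211 + (2 - 12))*(-21))/2 = ((-211 - 10)*(-21))/2 = (-221*(-21))/2 = (½)*4641 = 4641/2 ≈ 2320.5)
o = -64775/2 (o = 4641/2 - (-191*(-182) - 54) = 4641/2 - (34762 - 54) = 4641/2 - 1*34708 = 4641/2 - 34708 = -64775/2 ≈ -32388.)
√(E(-420) + o) = √(-36 - 64775/2) = √(-64847/2) = I*√129694/2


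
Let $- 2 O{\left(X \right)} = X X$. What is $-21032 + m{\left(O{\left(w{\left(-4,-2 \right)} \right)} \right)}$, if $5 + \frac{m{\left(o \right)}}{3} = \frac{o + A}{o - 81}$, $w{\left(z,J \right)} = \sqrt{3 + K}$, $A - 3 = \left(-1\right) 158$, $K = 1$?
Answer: $- \frac{1746430}{83} \approx -21041.0$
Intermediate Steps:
$A = -155$ ($A = 3 - 158 = -155$)
$w{\left(z,J \right)} = 2$ ($w{\left(z,J \right)} = \sqrt{3 + 1} = \sqrt{4} = 2$)
$O{\left(X \right)} = - \frac{X^{2}}{2}$ ($O{\left(X \right)} = - \frac{X X}{2} = - \frac{X^{2}}{2}$)
$m{\left(o \right)} = -15 + \frac{3 \left(-155 + o\right)}{-81 + o}$ ($m{\left(o \right)} = -15 + 3 \frac{o - 155}{o - 81} = -15 + 3 \frac{-155 + o}{-81 + o} = -15 + \frac{3 \left(-155 + o\right)}{-81 + o}$)
$-21032 + m{\left(O{\left(w{\left(-4,-2 \right)} \right)} \right)} = -21032 + \frac{6 \left(125 - 2 \left(- \frac{2^{2}}{2}\right)\right)}{-81 - \frac{2^{2}}{2}} = -21032 + \frac{6 \left(125 - 2 \left(\left(- \frac{1}{2}\right) 4\right)\right)}{-81 - 2} = -21032 + \frac{6 \left(125 - -4\right)}{-81 - 2} = -21032 + \frac{6 \left(125 + 4\right)}{-83} = -21032 + 6 \left(- \frac{1}{83}\right) 129 = -21032 - \frac{774}{83} = - \frac{1746430}{83}$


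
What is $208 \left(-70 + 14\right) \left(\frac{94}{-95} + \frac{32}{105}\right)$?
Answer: $\frac{2273024}{285} \approx 7975.5$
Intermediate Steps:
$208 \left(-70 + 14\right) \left(\frac{94}{-95} + \frac{32}{105}\right) = 208 \left(-56\right) \left(94 \left(- \frac{1}{95}\right) + 32 \cdot \frac{1}{105}\right) = - 11648 \left(- \frac{94}{95} + \frac{32}{105}\right) = \left(-11648\right) \left(- \frac{1366}{1995}\right) = \frac{2273024}{285}$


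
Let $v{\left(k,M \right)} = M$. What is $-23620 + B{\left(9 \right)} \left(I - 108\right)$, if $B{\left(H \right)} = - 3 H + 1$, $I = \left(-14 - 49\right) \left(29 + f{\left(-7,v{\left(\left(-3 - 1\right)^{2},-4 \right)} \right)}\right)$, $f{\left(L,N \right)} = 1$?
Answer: $28328$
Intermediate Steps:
$I = -1890$ ($I = \left(-14 - 49\right) \left(29 + 1\right) = \left(-63\right) 30 = -1890$)
$B{\left(H \right)} = 1 - 3 H$
$-23620 + B{\left(9 \right)} \left(I - 108\right) = -23620 + \left(1 - 27\right) \left(-1890 - 108\right) = -23620 + \left(1 - 27\right) \left(-1998\right) = -23620 - -51948 = -23620 + 51948 = 28328$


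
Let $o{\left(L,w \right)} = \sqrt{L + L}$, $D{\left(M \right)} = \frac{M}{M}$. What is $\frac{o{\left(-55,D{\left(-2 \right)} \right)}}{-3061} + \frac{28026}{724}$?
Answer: $\frac{14013}{362} - \frac{i \sqrt{110}}{3061} \approx 38.71 - 0.0034264 i$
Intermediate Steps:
$D{\left(M \right)} = 1$
$o{\left(L,w \right)} = \sqrt{2} \sqrt{L}$ ($o{\left(L,w \right)} = \sqrt{2 L} = \sqrt{2} \sqrt{L}$)
$\frac{o{\left(-55,D{\left(-2 \right)} \right)}}{-3061} + \frac{28026}{724} = \frac{\sqrt{2} \sqrt{-55}}{-3061} + \frac{28026}{724} = \sqrt{2} i \sqrt{55} \left(- \frac{1}{3061}\right) + 28026 \cdot \frac{1}{724} = i \sqrt{110} \left(- \frac{1}{3061}\right) + \frac{14013}{362} = - \frac{i \sqrt{110}}{3061} + \frac{14013}{362} = \frac{14013}{362} - \frac{i \sqrt{110}}{3061}$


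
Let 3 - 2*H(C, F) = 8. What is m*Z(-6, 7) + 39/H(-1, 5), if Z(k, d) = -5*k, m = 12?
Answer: 1722/5 ≈ 344.40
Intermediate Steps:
H(C, F) = -5/2 (H(C, F) = 3/2 - ½*8 = 3/2 - 4 = -5/2)
m*Z(-6, 7) + 39/H(-1, 5) = 12*(-5*(-6)) + 39/(-5/2) = 12*30 + 39*(-⅖) = 360 - 78/5 = 1722/5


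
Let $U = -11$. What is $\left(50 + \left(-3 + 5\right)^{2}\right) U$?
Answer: $-594$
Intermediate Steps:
$\left(50 + \left(-3 + 5\right)^{2}\right) U = \left(50 + \left(-3 + 5\right)^{2}\right) \left(-11\right) = \left(50 + 2^{2}\right) \left(-11\right) = \left(50 + 4\right) \left(-11\right) = 54 \left(-11\right) = -594$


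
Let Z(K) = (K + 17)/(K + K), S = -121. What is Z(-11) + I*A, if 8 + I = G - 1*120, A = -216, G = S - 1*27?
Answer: 655773/11 ≈ 59616.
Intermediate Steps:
G = -148 (G = -121 - 1*27 = -121 - 27 = -148)
I = -276 (I = -8 + (-148 - 1*120) = -8 + (-148 - 120) = -8 - 268 = -276)
Z(K) = (17 + K)/(2*K) (Z(K) = (17 + K)/((2*K)) = (17 + K)*(1/(2*K)) = (17 + K)/(2*K))
Z(-11) + I*A = (1/2)*(17 - 11)/(-11) - 276*(-216) = (1/2)*(-1/11)*6 + 59616 = -3/11 + 59616 = 655773/11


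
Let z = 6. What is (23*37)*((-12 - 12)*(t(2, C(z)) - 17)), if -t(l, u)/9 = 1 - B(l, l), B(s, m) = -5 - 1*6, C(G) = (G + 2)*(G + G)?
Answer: 2553000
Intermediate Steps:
C(G) = 2*G*(2 + G) (C(G) = (2 + G)*(2*G) = 2*G*(2 + G))
B(s, m) = -11 (B(s, m) = -5 - 6 = -11)
t(l, u) = -108 (t(l, u) = -9*(1 - 1*(-11)) = -9*(1 + 11) = -9*12 = -108)
(23*37)*((-12 - 12)*(t(2, C(z)) - 17)) = (23*37)*((-12 - 12)*(-108 - 17)) = 851*(-24*(-125)) = 851*3000 = 2553000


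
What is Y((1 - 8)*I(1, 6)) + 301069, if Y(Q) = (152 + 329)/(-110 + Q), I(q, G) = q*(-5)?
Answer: 22579694/75 ≈ 3.0106e+5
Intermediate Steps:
I(q, G) = -5*q
Y(Q) = 481/(-110 + Q)
Y((1 - 8)*I(1, 6)) + 301069 = 481/(-110 + (1 - 8)*(-5*1)) + 301069 = 481/(-110 - 7*(-5)) + 301069 = 481/(-110 + 35) + 301069 = 481/(-75) + 301069 = 481*(-1/75) + 301069 = -481/75 + 301069 = 22579694/75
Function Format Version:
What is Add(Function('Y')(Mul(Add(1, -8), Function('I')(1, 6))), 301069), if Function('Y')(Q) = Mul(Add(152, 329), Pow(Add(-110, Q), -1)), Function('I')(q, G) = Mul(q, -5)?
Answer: Rational(22579694, 75) ≈ 3.0106e+5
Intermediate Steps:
Function('I')(q, G) = Mul(-5, q)
Function('Y')(Q) = Mul(481, Pow(Add(-110, Q), -1))
Add(Function('Y')(Mul(Add(1, -8), Function('I')(1, 6))), 301069) = Add(Mul(481, Pow(Add(-110, Mul(Add(1, -8), Mul(-5, 1))), -1)), 301069) = Add(Mul(481, Pow(Add(-110, Mul(-7, -5)), -1)), 301069) = Add(Mul(481, Pow(Add(-110, 35), -1)), 301069) = Add(Mul(481, Pow(-75, -1)), 301069) = Add(Mul(481, Rational(-1, 75)), 301069) = Add(Rational(-481, 75), 301069) = Rational(22579694, 75)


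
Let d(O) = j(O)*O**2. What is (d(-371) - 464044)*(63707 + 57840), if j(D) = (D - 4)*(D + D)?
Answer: 4655024533806682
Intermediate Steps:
j(D) = 2*D*(-4 + D) (j(D) = (-4 + D)*(2*D) = 2*D*(-4 + D))
d(O) = 2*O**3*(-4 + O) (d(O) = (2*O*(-4 + O))*O**2 = 2*O**3*(-4 + O))
(d(-371) - 464044)*(63707 + 57840) = (2*(-371)**3*(-4 - 371) - 464044)*(63707 + 57840) = (2*(-51064811)*(-375) - 464044)*121547 = (38298608250 - 464044)*121547 = 38298144206*121547 = 4655024533806682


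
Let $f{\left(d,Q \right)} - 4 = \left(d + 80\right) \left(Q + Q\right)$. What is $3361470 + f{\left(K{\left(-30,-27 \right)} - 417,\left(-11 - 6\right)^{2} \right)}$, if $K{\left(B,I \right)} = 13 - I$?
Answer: $3189808$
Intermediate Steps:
$f{\left(d,Q \right)} = 4 + 2 Q \left(80 + d\right)$ ($f{\left(d,Q \right)} = 4 + \left(d + 80\right) \left(Q + Q\right) = 4 + \left(80 + d\right) 2 Q = 4 + 2 Q \left(80 + d\right)$)
$3361470 + f{\left(K{\left(-30,-27 \right)} - 417,\left(-11 - 6\right)^{2} \right)} = 3361470 + \left(4 + 160 \left(-11 - 6\right)^{2} + 2 \left(-11 - 6\right)^{2} \left(\left(13 - -27\right) - 417\right)\right) = 3361470 + \left(4 + 160 \left(-17\right)^{2} + 2 \left(-17\right)^{2} \left(\left(13 + 27\right) - 417\right)\right) = 3361470 + \left(4 + 160 \cdot 289 + 2 \cdot 289 \left(40 - 417\right)\right) = 3361470 + \left(4 + 46240 + 2 \cdot 289 \left(-377\right)\right) = 3361470 + \left(4 + 46240 - 217906\right) = 3361470 - 171662 = 3189808$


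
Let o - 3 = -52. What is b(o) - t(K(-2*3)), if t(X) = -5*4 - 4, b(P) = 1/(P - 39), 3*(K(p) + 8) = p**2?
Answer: 2111/88 ≈ 23.989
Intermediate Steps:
K(p) = -8 + p**2/3
o = -49 (o = 3 - 52 = -49)
b(P) = 1/(-39 + P)
t(X) = -24 (t(X) = -20 - 4 = -24)
b(o) - t(K(-2*3)) = 1/(-39 - 49) - 1*(-24) = 1/(-88) + 24 = -1/88 + 24 = 2111/88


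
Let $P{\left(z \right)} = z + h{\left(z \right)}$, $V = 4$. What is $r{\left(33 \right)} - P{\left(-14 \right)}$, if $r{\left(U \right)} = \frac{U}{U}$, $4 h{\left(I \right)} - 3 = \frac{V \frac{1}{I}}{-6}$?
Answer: $\frac{299}{21} \approx 14.238$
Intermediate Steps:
$h{\left(I \right)} = \frac{3}{4} - \frac{1}{6 I}$ ($h{\left(I \right)} = \frac{3}{4} + \frac{\frac{4}{I} \frac{1}{-6}}{4} = \frac{3}{4} + \frac{\frac{4}{I} \left(- \frac{1}{6}\right)}{4} = \frac{3}{4} + \frac{\left(- \frac{2}{3}\right) \frac{1}{I}}{4} = \frac{3}{4} - \frac{1}{6 I}$)
$P{\left(z \right)} = z + \frac{-2 + 9 z}{12 z}$
$r{\left(U \right)} = 1$
$r{\left(33 \right)} - P{\left(-14 \right)} = 1 - \left(\frac{3}{4} - 14 - \frac{1}{6 \left(-14\right)}\right) = 1 - \left(\frac{3}{4} - 14 - - \frac{1}{84}\right) = 1 - \left(\frac{3}{4} - 14 + \frac{1}{84}\right) = 1 - - \frac{278}{21} = 1 + \frac{278}{21} = \frac{299}{21}$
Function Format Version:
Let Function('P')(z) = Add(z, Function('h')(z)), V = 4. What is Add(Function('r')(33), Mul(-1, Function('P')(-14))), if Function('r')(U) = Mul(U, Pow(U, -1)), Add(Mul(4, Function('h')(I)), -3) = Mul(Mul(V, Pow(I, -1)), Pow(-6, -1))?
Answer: Rational(299, 21) ≈ 14.238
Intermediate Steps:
Function('h')(I) = Add(Rational(3, 4), Mul(Rational(-1, 6), Pow(I, -1))) (Function('h')(I) = Add(Rational(3, 4), Mul(Rational(1, 4), Mul(Mul(4, Pow(I, -1)), Pow(-6, -1)))) = Add(Rational(3, 4), Mul(Rational(1, 4), Mul(Mul(4, Pow(I, -1)), Rational(-1, 6)))) = Add(Rational(3, 4), Mul(Rational(1, 4), Mul(Rational(-2, 3), Pow(I, -1)))) = Add(Rational(3, 4), Mul(Rational(-1, 6), Pow(I, -1))))
Function('P')(z) = Add(z, Mul(Rational(1, 12), Pow(z, -1), Add(-2, Mul(9, z))))
Function('r')(U) = 1
Add(Function('r')(33), Mul(-1, Function('P')(-14))) = Add(1, Mul(-1, Add(Rational(3, 4), -14, Mul(Rational(-1, 6), Pow(-14, -1))))) = Add(1, Mul(-1, Add(Rational(3, 4), -14, Mul(Rational(-1, 6), Rational(-1, 14))))) = Add(1, Mul(-1, Add(Rational(3, 4), -14, Rational(1, 84)))) = Add(1, Mul(-1, Rational(-278, 21))) = Add(1, Rational(278, 21)) = Rational(299, 21)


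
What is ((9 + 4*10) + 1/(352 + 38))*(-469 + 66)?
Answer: -592441/30 ≈ -19748.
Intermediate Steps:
((9 + 4*10) + 1/(352 + 38))*(-469 + 66) = ((9 + 40) + 1/390)*(-403) = (49 + 1/390)*(-403) = (19111/390)*(-403) = -592441/30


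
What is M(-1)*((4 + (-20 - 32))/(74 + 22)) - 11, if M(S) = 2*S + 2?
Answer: -11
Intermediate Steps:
M(S) = 2 + 2*S
M(-1)*((4 + (-20 - 32))/(74 + 22)) - 11 = (2 + 2*(-1))*((4 + (-20 - 32))/(74 + 22)) - 11 = (2 - 2)*((4 - 52)/96) - 11 = 0*(-48*1/96) - 11 = 0*(-½) - 11 = 0 - 11 = -11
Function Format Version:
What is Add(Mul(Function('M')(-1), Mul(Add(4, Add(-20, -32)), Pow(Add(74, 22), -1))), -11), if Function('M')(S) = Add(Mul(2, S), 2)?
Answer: -11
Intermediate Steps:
Function('M')(S) = Add(2, Mul(2, S))
Add(Mul(Function('M')(-1), Mul(Add(4, Add(-20, -32)), Pow(Add(74, 22), -1))), -11) = Add(Mul(Add(2, Mul(2, -1)), Mul(Add(4, Add(-20, -32)), Pow(Add(74, 22), -1))), -11) = Add(Mul(Add(2, -2), Mul(Add(4, -52), Pow(96, -1))), -11) = Add(Mul(0, Mul(-48, Rational(1, 96))), -11) = Add(Mul(0, Rational(-1, 2)), -11) = Add(0, -11) = -11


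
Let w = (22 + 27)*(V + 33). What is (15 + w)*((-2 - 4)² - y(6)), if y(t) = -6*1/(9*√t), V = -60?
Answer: -47088 - 436*√6/3 ≈ -47444.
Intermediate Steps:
w = -1323 (w = (22 + 27)*(-60 + 33) = 49*(-27) = -1323)
y(t) = -2/(3*√t)
(15 + w)*((-2 - 4)² - y(6)) = (15 - 1323)*((-2 - 4)² - (-2)/(3*√6)) = -1308*((-6)² - (-2)*√6/6/3) = -1308*(36 - (-1)*√6/9) = -1308*(36 + √6/9) = -47088 - 436*√6/3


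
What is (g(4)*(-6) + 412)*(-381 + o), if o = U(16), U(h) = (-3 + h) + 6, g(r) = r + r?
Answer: -131768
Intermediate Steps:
g(r) = 2*r
U(h) = 3 + h
o = 19 (o = 3 + 16 = 19)
(g(4)*(-6) + 412)*(-381 + o) = ((2*4)*(-6) + 412)*(-381 + 19) = (8*(-6) + 412)*(-362) = (-48 + 412)*(-362) = 364*(-362) = -131768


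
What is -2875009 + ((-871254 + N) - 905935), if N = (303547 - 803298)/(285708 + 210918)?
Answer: -2310402983699/496626 ≈ -4.6522e+6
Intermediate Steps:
N = -499751/496626 ≈ -1.0063
-2875009 + ((-871254 + N) - 905935) = -2875009 + ((-871254 - 499751/496626) - 905935) = -2875009 + (-432687888755/496626 - 905935) = -2875009 - 882598764065/496626 = -2310402983699/496626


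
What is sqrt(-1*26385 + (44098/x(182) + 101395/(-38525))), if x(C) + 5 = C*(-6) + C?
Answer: I*sqrt(2102327393287110)/282003 ≈ 162.59*I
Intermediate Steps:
x(C) = -5 - 5*C (x(C) = -5 + (C*(-6) + C) = -5 + (-6*C + C) = -5 - 5*C)
sqrt(-1*26385 + (44098/x(182) + 101395/(-38525))) = sqrt(-1*26385 + (44098/(-5 - 5*182) + 101395/(-38525))) = sqrt(-26385 + (44098/(-5 - 910) + 101395*(-1/38525))) = sqrt(-26385 + (44098/(-915) - 20279/7705)) = sqrt(-26385 + (44098*(-1/915) - 20279/7705)) = sqrt(-26385 + (-44098/915 - 20279/7705)) = sqrt(-26385 - 14333215/282003) = sqrt(-7454982370/282003) = I*sqrt(2102327393287110)/282003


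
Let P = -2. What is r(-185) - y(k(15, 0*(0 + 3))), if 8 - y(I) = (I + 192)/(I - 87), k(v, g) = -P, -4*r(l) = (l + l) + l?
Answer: 43679/340 ≈ 128.47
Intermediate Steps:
r(l) = -3*l/4 (r(l) = -((l + l) + l)/4 = -(2*l + l)/4 = -3*l/4)
k(v, g) = 2 (k(v, g) = -1*(-2) = 2)
y(I) = 8 - (192 + I)/(-87 + I) (y(I) = 8 - (I + 192)/(I - 87) = 8 - (192 + I)/(-87 + I))
r(-185) - y(k(15, 0*(0 + 3))) = -3/4*(-185) - (-888 + 7*2)/(-87 + 2) = 555/4 - (-888 + 14)/(-85) = 555/4 - (-1)*(-874)/85 = 555/4 - 1*874/85 = 555/4 - 874/85 = 43679/340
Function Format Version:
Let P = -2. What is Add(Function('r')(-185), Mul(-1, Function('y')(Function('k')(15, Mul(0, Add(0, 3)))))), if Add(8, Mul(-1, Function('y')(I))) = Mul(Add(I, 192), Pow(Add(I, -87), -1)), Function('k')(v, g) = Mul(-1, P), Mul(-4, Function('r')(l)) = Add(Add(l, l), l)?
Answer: Rational(43679, 340) ≈ 128.47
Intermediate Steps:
Function('r')(l) = Mul(Rational(-3, 4), l) (Function('r')(l) = Mul(Rational(-1, 4), Add(Add(l, l), l)) = Mul(Rational(-1, 4), Add(Mul(2, l), l)) = Mul(Rational(-1, 4), Mul(3, l)) = Mul(Rational(-3, 4), l))
Function('k')(v, g) = 2 (Function('k')(v, g) = Mul(-1, -2) = 2)
Function('y')(I) = Add(8, Mul(-1, Pow(Add(-87, I), -1), Add(192, I))) (Function('y')(I) = Add(8, Mul(-1, Mul(Add(I, 192), Pow(Add(I, -87), -1)))) = Add(8, Mul(-1, Mul(Add(192, I), Pow(Add(-87, I), -1)))) = Add(8, Mul(-1, Mul(Pow(Add(-87, I), -1), Add(192, I)))) = Add(8, Mul(-1, Pow(Add(-87, I), -1), Add(192, I))))
Add(Function('r')(-185), Mul(-1, Function('y')(Function('k')(15, Mul(0, Add(0, 3)))))) = Add(Mul(Rational(-3, 4), -185), Mul(-1, Mul(Pow(Add(-87, 2), -1), Add(-888, Mul(7, 2))))) = Add(Rational(555, 4), Mul(-1, Mul(Pow(-85, -1), Add(-888, 14)))) = Add(Rational(555, 4), Mul(-1, Mul(Rational(-1, 85), -874))) = Add(Rational(555, 4), Mul(-1, Rational(874, 85))) = Add(Rational(555, 4), Rational(-874, 85)) = Rational(43679, 340)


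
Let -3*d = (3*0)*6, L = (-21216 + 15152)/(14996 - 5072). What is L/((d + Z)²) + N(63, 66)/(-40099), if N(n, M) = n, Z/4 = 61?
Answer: -2341611373/1480743953196 ≈ -0.0015814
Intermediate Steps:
Z = 244 (Z = 4*61 = 244)
L = -1516/2481 (L = -6064/9924 = -6064*1/9924 = -1516/2481 ≈ -0.61104)
d = 0 (d = -3*0*6/3 = -0*6 = -⅓*0 = 0)
L/((d + Z)²) + N(63, 66)/(-40099) = -1516/(2481*(0 + 244)²) + 63/(-40099) = -1516/(2481*(244²)) + 63*(-1/40099) = -1516/2481/59536 - 63/40099 = -1516/2481*1/59536 - 63/40099 = -379/36927204 - 63/40099 = -2341611373/1480743953196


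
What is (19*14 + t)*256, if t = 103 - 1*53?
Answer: 80896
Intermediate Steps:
t = 50 (t = 103 - 53 = 50)
(19*14 + t)*256 = (19*14 + 50)*256 = (266 + 50)*256 = 316*256 = 80896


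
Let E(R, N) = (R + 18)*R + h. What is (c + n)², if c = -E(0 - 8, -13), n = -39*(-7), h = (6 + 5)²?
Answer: 53824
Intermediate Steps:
h = 121 (h = 11² = 121)
n = 273
E(R, N) = 121 + R*(18 + R) (E(R, N) = (R + 18)*R + 121 = (18 + R)*R + 121 = R*(18 + R) + 121 = 121 + R*(18 + R))
c = -41 (c = -(121 + (0 - 8)² + 18*(0 - 8)) = -(121 + (-8)² + 18*(-8)) = -(121 + 64 - 144) = -1*41 = -41)
(c + n)² = (-41 + 273)² = 232² = 53824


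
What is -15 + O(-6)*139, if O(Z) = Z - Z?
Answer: -15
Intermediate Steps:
O(Z) = 0
-15 + O(-6)*139 = -15 + 0*139 = -15 + 0 = -15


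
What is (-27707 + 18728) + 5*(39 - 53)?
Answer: -9049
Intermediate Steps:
(-27707 + 18728) + 5*(39 - 53) = -8979 + 5*(-14) = -8979 - 70 = -9049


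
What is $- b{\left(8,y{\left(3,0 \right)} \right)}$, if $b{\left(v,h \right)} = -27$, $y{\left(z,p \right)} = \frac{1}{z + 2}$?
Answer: $27$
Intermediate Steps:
$y{\left(z,p \right)} = \frac{1}{2 + z}$
$- b{\left(8,y{\left(3,0 \right)} \right)} = \left(-1\right) \left(-27\right) = 27$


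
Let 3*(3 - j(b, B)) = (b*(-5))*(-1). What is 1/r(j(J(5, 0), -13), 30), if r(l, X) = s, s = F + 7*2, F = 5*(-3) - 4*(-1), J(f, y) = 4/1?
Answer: ⅓ ≈ 0.33333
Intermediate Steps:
J(f, y) = 4 (J(f, y) = 4*1 = 4)
F = -11 (F = -15 + 4 = -11)
s = 3 (s = -11 + 7*2 = -11 + 14 = 3)
j(b, B) = 3 - 5*b/3 (j(b, B) = 3 - b*(-5)*(-1)/3 = 3 - (-5*b)*(-1)/3 = 3 - 5*b/3)
r(l, X) = 3
1/r(j(J(5, 0), -13), 30) = 1/3 = ⅓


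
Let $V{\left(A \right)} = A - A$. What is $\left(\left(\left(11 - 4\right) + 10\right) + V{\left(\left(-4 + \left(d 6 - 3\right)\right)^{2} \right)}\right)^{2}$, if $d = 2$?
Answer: $289$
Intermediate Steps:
$V{\left(A \right)} = 0$
$\left(\left(\left(11 - 4\right) + 10\right) + V{\left(\left(-4 + \left(d 6 - 3\right)\right)^{2} \right)}\right)^{2} = \left(\left(\left(11 - 4\right) + 10\right) + 0\right)^{2} = \left(\left(7 + 10\right) + 0\right)^{2} = \left(17 + 0\right)^{2} = 17^{2} = 289$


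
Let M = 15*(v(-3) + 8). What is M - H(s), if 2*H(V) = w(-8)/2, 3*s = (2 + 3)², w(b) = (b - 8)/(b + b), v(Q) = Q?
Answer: 299/4 ≈ 74.750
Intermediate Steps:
M = 75 (M = 15*(-3 + 8) = 15*5 = 75)
w(b) = (-8 + b)/(2*b) (w(b) = (-8 + b)/((2*b)) = (-8 + b)*(1/(2*b)) = (-8 + b)/(2*b))
s = 25/3 (s = (2 + 3)²/3 = (⅓)*5² = (⅓)*25 = 25/3 ≈ 8.3333)
H(V) = ¼ (H(V) = (((½)*(-8 - 8)/(-8))/2)/2 = (((½)*(-⅛)*(-16))*(½))/2 = (1*(½))/2 = (½)*(½) = ¼)
M - H(s) = 75 - 1*¼ = 75 - ¼ = 299/4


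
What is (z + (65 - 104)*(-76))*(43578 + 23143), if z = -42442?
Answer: -2634011638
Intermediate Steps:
(z + (65 - 104)*(-76))*(43578 + 23143) = (-42442 + (65 - 104)*(-76))*(43578 + 23143) = (-42442 - 39*(-76))*66721 = (-42442 + 2964)*66721 = -39478*66721 = -2634011638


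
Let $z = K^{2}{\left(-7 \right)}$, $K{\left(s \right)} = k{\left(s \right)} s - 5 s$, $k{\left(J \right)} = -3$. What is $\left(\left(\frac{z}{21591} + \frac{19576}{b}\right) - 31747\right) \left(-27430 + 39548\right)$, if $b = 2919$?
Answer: $- \frac{8080263027207878}{21008043} \approx -3.8463 \cdot 10^{8}$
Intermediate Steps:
$K{\left(s \right)} = - 8 s$ ($K{\left(s \right)} = - 3 s - 5 s = - 8 s$)
$z = 3136$ ($z = \left(\left(-8\right) \left(-7\right)\right)^{2} = 56^{2} = 3136$)
$\left(\left(\frac{z}{21591} + \frac{19576}{b}\right) - 31747\right) \left(-27430 + 39548\right) = \left(\left(\frac{3136}{21591} + \frac{19576}{2919}\right) - 31747\right) \left(-27430 + 39548\right) = \left(\left(3136 \cdot \frac{1}{21591} + 19576 \cdot \frac{1}{2919}\right) - 31747\right) 12118 = \left(\left(\frac{3136}{21591} + \frac{19576}{2919}\right) - 31747\right) 12118 = \left(\frac{143939800}{21008043} - 31747\right) 12118 = \left(- \frac{666798401321}{21008043}\right) 12118 = - \frac{8080263027207878}{21008043}$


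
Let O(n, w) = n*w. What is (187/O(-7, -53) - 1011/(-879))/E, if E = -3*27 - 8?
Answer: -179818/9674567 ≈ -0.018587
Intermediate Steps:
E = -89 (E = -81 - 8 = -89)
(187/O(-7, -53) - 1011/(-879))/E = (187/((-7*(-53))) - 1011/(-879))/(-89) = (187/371 - 1011*(-1/879))*(-1/89) = (187*(1/371) + 337/293)*(-1/89) = (187/371 + 337/293)*(-1/89) = (179818/108703)*(-1/89) = -179818/9674567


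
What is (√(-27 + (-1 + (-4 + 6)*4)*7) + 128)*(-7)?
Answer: -896 - 7*√22 ≈ -928.83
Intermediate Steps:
(√(-27 + (-1 + (-4 + 6)*4)*7) + 128)*(-7) = (√(-27 + (-1 + 2*4)*7) + 128)*(-7) = (√(-27 + (-1 + 8)*7) + 128)*(-7) = (√(-27 + 7*7) + 128)*(-7) = (√(-27 + 49) + 128)*(-7) = (√22 + 128)*(-7) = (128 + √22)*(-7) = -896 - 7*√22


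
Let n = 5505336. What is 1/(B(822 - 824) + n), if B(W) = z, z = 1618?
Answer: 1/5506954 ≈ 1.8159e-7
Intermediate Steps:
B(W) = 1618
1/(B(822 - 824) + n) = 1/(1618 + 5505336) = 1/5506954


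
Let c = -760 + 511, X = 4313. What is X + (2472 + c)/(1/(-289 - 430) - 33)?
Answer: 100740527/23728 ≈ 4245.6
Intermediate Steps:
c = -249
X + (2472 + c)/(1/(-289 - 430) - 33) = 4313 + (2472 - 249)/(1/(-289 - 430) - 33) = 4313 + 2223/(1/(-719) - 33) = 4313 + 2223/(-1/719 - 33) = 4313 + 2223/(-23728/719) = 4313 + 2223*(-719/23728) = 4313 - 1598337/23728 = 100740527/23728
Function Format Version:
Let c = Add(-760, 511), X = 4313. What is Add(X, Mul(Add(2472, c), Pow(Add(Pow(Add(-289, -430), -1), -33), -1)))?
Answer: Rational(100740527, 23728) ≈ 4245.6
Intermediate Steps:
c = -249
Add(X, Mul(Add(2472, c), Pow(Add(Pow(Add(-289, -430), -1), -33), -1))) = Add(4313, Mul(Add(2472, -249), Pow(Add(Pow(Add(-289, -430), -1), -33), -1))) = Add(4313, Mul(2223, Pow(Add(Pow(-719, -1), -33), -1))) = Add(4313, Mul(2223, Pow(Add(Rational(-1, 719), -33), -1))) = Add(4313, Mul(2223, Pow(Rational(-23728, 719), -1))) = Add(4313, Mul(2223, Rational(-719, 23728))) = Add(4313, Rational(-1598337, 23728)) = Rational(100740527, 23728)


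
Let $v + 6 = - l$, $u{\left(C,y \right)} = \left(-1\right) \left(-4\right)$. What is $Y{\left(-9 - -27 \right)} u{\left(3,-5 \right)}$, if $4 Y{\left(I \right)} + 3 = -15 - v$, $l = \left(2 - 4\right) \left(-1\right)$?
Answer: $-10$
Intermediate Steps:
$l = 2$ ($l = \left(-2\right) \left(-1\right) = 2$)
$u{\left(C,y \right)} = 4$
$v = -8$ ($v = -6 - 2 = -8$)
$Y{\left(I \right)} = - \frac{5}{2}$ ($Y{\left(I \right)} = - \frac{3}{4} + \frac{-15 - -8}{4} = - \frac{3}{4} + \frac{-15 + 8}{4} = - \frac{3}{4} + \frac{1}{4} \left(-7\right) = - \frac{3}{4} - \frac{7}{4} = - \frac{5}{2}$)
$Y{\left(-9 - -27 \right)} u{\left(3,-5 \right)} = \left(- \frac{5}{2}\right) 4 = -10$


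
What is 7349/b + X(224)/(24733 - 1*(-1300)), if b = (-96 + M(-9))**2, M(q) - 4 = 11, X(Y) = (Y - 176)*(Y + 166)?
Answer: 314138437/170802513 ≈ 1.8392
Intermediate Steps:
X(Y) = (-176 + Y)*(166 + Y)
M(q) = 15 (M(q) = 4 + 11 = 15)
b = 6561 (b = (-96 + 15)**2 = (-81)**2 = 6561)
7349/b + X(224)/(24733 - 1*(-1300)) = 7349/6561 + (-29216 + 224**2 - 10*224)/(24733 - 1*(-1300)) = 7349*(1/6561) + (-29216 + 50176 - 2240)/(24733 + 1300) = 7349/6561 + 18720/26033 = 314138437/170802513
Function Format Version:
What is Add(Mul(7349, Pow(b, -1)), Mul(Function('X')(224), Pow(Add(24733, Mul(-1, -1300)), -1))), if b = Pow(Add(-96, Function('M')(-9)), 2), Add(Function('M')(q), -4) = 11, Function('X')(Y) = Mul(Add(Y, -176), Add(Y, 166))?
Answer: Rational(314138437, 170802513) ≈ 1.8392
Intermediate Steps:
Function('X')(Y) = Mul(Add(-176, Y), Add(166, Y))
Function('M')(q) = 15 (Function('M')(q) = Add(4, 11) = 15)
b = 6561 (b = Pow(Add(-96, 15), 2) = Pow(-81, 2) = 6561)
Add(Mul(7349, Pow(b, -1)), Mul(Function('X')(224), Pow(Add(24733, Mul(-1, -1300)), -1))) = Add(Mul(7349, Pow(6561, -1)), Mul(Add(-29216, Pow(224, 2), Mul(-10, 224)), Pow(Add(24733, Mul(-1, -1300)), -1))) = Add(Mul(7349, Rational(1, 6561)), Mul(Add(-29216, 50176, -2240), Pow(Add(24733, 1300), -1))) = Add(Rational(7349, 6561), Mul(18720, Pow(26033, -1))) = Add(Rational(7349, 6561), Mul(18720, Rational(1, 26033))) = Add(Rational(7349, 6561), Rational(18720, 26033)) = Rational(314138437, 170802513)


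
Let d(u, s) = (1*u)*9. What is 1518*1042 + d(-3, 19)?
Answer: 1581729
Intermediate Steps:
d(u, s) = 9*u (d(u, s) = u*9 = 9*u)
1518*1042 + d(-3, 19) = 1518*1042 + 9*(-3) = 1581756 - 27 = 1581729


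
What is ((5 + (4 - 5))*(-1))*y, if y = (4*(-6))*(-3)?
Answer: -288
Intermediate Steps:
y = 72 (y = -24*(-3) = 72)
((5 + (4 - 5))*(-1))*y = ((5 + (4 - 5))*(-1))*72 = ((5 - 1)*(-1))*72 = (4*(-1))*72 = -4*72 = -288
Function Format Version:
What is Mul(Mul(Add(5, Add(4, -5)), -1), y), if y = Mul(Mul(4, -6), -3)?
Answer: -288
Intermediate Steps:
y = 72 (y = Mul(-24, -3) = 72)
Mul(Mul(Add(5, Add(4, -5)), -1), y) = Mul(Mul(Add(5, Add(4, -5)), -1), 72) = Mul(Mul(Add(5, -1), -1), 72) = Mul(Mul(4, -1), 72) = Mul(-4, 72) = -288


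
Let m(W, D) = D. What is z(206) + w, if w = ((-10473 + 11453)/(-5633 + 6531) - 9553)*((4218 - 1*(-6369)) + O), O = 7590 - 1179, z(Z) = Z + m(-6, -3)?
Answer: -72901050239/449 ≈ -1.6236e+8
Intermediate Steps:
z(Z) = -3 + Z (z(Z) = Z - 3 = -3 + Z)
O = 6411
w = -72901141386/449 (w = ((-10473 + 11453)/(-5633 + 6531) - 9553)*((4218 - 1*(-6369)) + 6411) = (980/898 - 9553)*((4218 + 6369) + 6411) = (980*(1/898) - 9553)*(10587 + 6411) = (490/449 - 9553)*16998 = -4288807/449*16998 = -72901141386/449 ≈ -1.6236e+8)
z(206) + w = (-3 + 206) - 72901141386/449 = 203 - 72901141386/449 = -72901050239/449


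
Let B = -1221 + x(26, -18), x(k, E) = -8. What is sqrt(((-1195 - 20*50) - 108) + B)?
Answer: 2*I*sqrt(883) ≈ 59.431*I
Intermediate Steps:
B = -1229 (B = -1221 - 8 = -1229)
sqrt(((-1195 - 20*50) - 108) + B) = sqrt(((-1195 - 20*50) - 108) - 1229) = sqrt(((-1195 - 1000) - 108) - 1229) = sqrt((-2195 - 108) - 1229) = sqrt(-2303 - 1229) = sqrt(-3532) = 2*I*sqrt(883)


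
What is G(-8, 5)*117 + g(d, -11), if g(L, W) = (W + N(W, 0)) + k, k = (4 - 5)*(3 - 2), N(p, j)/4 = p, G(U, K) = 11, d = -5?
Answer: 1231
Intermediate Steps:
N(p, j) = 4*p
k = -1 (k = -1*1 = -1)
g(L, W) = -1 + 5*W (g(L, W) = (W + 4*W) - 1 = 5*W - 1 = -1 + 5*W)
G(-8, 5)*117 + g(d, -11) = 11*117 + (-1 + 5*(-11)) = 1287 + (-1 - 55) = 1287 - 56 = 1231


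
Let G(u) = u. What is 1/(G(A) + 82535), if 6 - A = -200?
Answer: 1/82741 ≈ 1.2086e-5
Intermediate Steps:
A = 206 (A = 6 - 1*(-200) = 6 + 200 = 206)
1/(G(A) + 82535) = 1/(206 + 82535) = 1/82741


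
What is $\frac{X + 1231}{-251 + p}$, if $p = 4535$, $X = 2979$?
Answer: $\frac{2105}{2142} \approx 0.98273$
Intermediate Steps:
$\frac{X + 1231}{-251 + p} = \frac{2979 + 1231}{-251 + 4535} = \frac{4210}{4284} = 4210 \cdot \frac{1}{4284} = \frac{2105}{2142}$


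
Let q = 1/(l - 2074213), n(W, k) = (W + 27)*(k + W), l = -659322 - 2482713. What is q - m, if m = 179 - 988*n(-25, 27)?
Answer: 19680903703/5216248 ≈ 3773.0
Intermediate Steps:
l = -3142035
n(W, k) = (27 + W)*(W + k)
q = -1/5216248 (q = 1/(-3142035 - 2074213) = 1/(-5216248) = -1/5216248 ≈ -1.9171e-7)
m = -3773 (m = 179 - 988*((-25)² + 27*(-25) + 27*27 - 25*27) = 179 - 988*(625 - 675 + 729 - 675) = 179 - 988*4 = 179 - 3952 = -3773)
q - m = -1/5216248 - 1*(-3773) = -1/5216248 + 3773 = 19680903703/5216248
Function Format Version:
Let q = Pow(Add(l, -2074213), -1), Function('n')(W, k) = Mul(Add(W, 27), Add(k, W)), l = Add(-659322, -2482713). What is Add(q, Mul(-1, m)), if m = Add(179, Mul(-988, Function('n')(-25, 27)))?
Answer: Rational(19680903703, 5216248) ≈ 3773.0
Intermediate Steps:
l = -3142035
Function('n')(W, k) = Mul(Add(27, W), Add(W, k))
q = Rational(-1, 5216248) (q = Pow(Add(-3142035, -2074213), -1) = Pow(-5216248, -1) = Rational(-1, 5216248) ≈ -1.9171e-7)
m = -3773 (m = Add(179, Mul(-988, Add(Pow(-25, 2), Mul(27, -25), Mul(27, 27), Mul(-25, 27)))) = Add(179, Mul(-988, Add(625, -675, 729, -675))) = Add(179, Mul(-988, 4)) = Add(179, -3952) = -3773)
Add(q, Mul(-1, m)) = Add(Rational(-1, 5216248), Mul(-1, -3773)) = Add(Rational(-1, 5216248), 3773) = Rational(19680903703, 5216248)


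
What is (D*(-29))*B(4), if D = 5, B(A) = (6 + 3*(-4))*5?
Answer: 4350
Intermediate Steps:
B(A) = -30 (B(A) = (6 - 12)*5 = -6*5 = -30)
(D*(-29))*B(4) = (5*(-29))*(-30) = -145*(-30) = 4350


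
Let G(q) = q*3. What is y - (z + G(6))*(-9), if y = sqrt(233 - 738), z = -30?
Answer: -108 + I*sqrt(505) ≈ -108.0 + 22.472*I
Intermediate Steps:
G(q) = 3*q
y = I*sqrt(505) (y = sqrt(-505) = I*sqrt(505) ≈ 22.472*I)
y - (z + G(6))*(-9) = I*sqrt(505) - (-30 + 3*6)*(-9) = I*sqrt(505) - (-30 + 18)*(-9) = I*sqrt(505) - (-12)*(-9) = I*sqrt(505) - 1*108 = I*sqrt(505) - 108 = -108 + I*sqrt(505)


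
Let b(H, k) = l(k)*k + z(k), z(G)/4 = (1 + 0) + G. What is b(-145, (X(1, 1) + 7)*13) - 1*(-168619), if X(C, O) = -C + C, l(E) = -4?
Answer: 168623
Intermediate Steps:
z(G) = 4 + 4*G (z(G) = 4*((1 + 0) + G) = 4*(1 + G) = 4 + 4*G)
X(C, O) = 0
b(H, k) = 4 (b(H, k) = -4*k + (4 + 4*k) = 4)
b(-145, (X(1, 1) + 7)*13) - 1*(-168619) = 4 - 1*(-168619) = 4 + 168619 = 168623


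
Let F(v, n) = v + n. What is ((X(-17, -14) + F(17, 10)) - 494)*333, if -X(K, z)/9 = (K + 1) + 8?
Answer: -131535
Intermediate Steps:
X(K, z) = -81 - 9*K (X(K, z) = -9*((K + 1) + 8) = -9*((1 + K) + 8) = -9*(9 + K) = -81 - 9*K)
F(v, n) = n + v
((X(-17, -14) + F(17, 10)) - 494)*333 = (((-81 - 9*(-17)) + (10 + 17)) - 494)*333 = (((-81 + 153) + 27) - 494)*333 = ((72 + 27) - 494)*333 = (99 - 494)*333 = -395*333 = -131535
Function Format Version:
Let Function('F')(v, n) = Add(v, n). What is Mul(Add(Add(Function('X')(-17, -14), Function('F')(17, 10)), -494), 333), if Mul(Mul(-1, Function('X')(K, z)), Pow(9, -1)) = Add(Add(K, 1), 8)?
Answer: -131535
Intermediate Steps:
Function('X')(K, z) = Add(-81, Mul(-9, K)) (Function('X')(K, z) = Mul(-9, Add(Add(K, 1), 8)) = Mul(-9, Add(Add(1, K), 8)) = Mul(-9, Add(9, K)) = Add(-81, Mul(-9, K)))
Function('F')(v, n) = Add(n, v)
Mul(Add(Add(Function('X')(-17, -14), Function('F')(17, 10)), -494), 333) = Mul(Add(Add(Add(-81, Mul(-9, -17)), Add(10, 17)), -494), 333) = Mul(Add(Add(Add(-81, 153), 27), -494), 333) = Mul(Add(Add(72, 27), -494), 333) = Mul(Add(99, -494), 333) = Mul(-395, 333) = -131535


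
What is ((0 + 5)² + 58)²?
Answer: 6889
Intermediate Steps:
((0 + 5)² + 58)² = (5² + 58)² = (25 + 58)² = 83² = 6889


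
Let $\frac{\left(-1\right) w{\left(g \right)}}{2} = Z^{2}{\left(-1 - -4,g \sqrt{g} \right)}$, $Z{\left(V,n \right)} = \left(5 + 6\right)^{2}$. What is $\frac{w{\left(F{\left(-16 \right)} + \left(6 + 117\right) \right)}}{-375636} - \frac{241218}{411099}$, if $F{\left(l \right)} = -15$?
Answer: $- \frac{13095393955}{25737263994} \approx -0.50881$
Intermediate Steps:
$Z{\left(V,n \right)} = 121$ ($Z{\left(V,n \right)} = 11^{2} = 121$)
$w{\left(g \right)} = -29282$ ($w{\left(g \right)} = - 2 \cdot 121^{2} = \left(-2\right) 14641 = -29282$)
$\frac{w{\left(F{\left(-16 \right)} + \left(6 + 117\right) \right)}}{-375636} - \frac{241218}{411099} = - \frac{29282}{-375636} - \frac{241218}{411099} = \left(-29282\right) \left(- \frac{1}{375636}\right) - \frac{80406}{137033} = \frac{14641}{187818} - \frac{80406}{137033} = - \frac{13095393955}{25737263994}$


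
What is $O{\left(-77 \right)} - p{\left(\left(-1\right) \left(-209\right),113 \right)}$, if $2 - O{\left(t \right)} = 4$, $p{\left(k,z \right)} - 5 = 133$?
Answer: $-140$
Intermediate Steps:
$p{\left(k,z \right)} = 138$ ($p{\left(k,z \right)} = 5 + 133 = 138$)
$O{\left(t \right)} = -2$ ($O{\left(t \right)} = 2 - 4 = -2$)
$O{\left(-77 \right)} - p{\left(\left(-1\right) \left(-209\right),113 \right)} = -2 - 138 = -140$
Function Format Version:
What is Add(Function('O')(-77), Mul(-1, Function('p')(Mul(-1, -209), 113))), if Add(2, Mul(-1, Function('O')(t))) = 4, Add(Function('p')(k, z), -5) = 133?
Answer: -140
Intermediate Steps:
Function('p')(k, z) = 138 (Function('p')(k, z) = Add(5, 133) = 138)
Function('O')(t) = -2 (Function('O')(t) = Add(2, Mul(-1, 4)) = Add(2, -4) = -2)
Add(Function('O')(-77), Mul(-1, Function('p')(Mul(-1, -209), 113))) = Add(-2, Mul(-1, 138)) = Add(-2, -138) = -140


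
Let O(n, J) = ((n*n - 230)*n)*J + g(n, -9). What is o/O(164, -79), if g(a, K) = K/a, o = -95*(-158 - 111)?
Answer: -4191020/56659490153 ≈ -7.3969e-5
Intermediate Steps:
o = 25555 (o = -95*(-269) = 25555)
O(n, J) = -9/n + J*n*(-230 + n²) (O(n, J) = ((n*n - 230)*n)*J - 9/n = ((n² - 230)*n)*J - 9/n = ((-230 + n²)*n)*J - 9/n = (n*(-230 + n²))*J - 9/n = J*n*(-230 + n²) - 9/n = -9/n + J*n*(-230 + n²))
o/O(164, -79) = 25555/(((-9 - 79*164²*(-230 + 164²))/164)) = 25555/(((-9 - 79*26896*(-230 + 26896))/164)) = 25555/(((-9 - 79*26896*26666)/164)) = 25555/(((-9 - 56659490144)/164)) = 25555/(((1/164)*(-56659490153))) = 25555/(-56659490153/164) = 25555*(-164/56659490153) = -4191020/56659490153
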